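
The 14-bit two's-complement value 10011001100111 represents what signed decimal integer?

-6553

pattern = 10011001100111 (MSB is 1 ⇒ negative)
Invert: 01100110011000, add 1 → 01100110011001 = 6553, so the value is -6553.
(Equivalently: 9831 - 2^14 = 9831 - 16384 = -6553.)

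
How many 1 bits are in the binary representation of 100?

100 = 1100100
Count the 1s: 1 + 1 + 1 = 3

3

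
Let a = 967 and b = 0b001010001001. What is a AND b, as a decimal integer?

967 = 1111000111
b = 1010001001
AND → 1010000001 = 641

641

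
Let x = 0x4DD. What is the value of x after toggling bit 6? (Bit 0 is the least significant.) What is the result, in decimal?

x = 10011011101
bit 6 is currently 1; toggle it via x ^ (1 << 6) = x ^ 64
→ 10010011101 = 1181

1181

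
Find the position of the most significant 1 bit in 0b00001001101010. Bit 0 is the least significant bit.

9

0b00001001101010 = 1001101010
The topmost 1 is at position 9 (since 2^9 = 512 ≤ 618 < 1024).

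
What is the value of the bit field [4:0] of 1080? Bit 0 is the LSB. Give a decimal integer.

v = 000010000111000
Shift right by 0: 000010000111000
Mask low 5 bits: 11000 = 24

24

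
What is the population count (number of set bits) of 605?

6

605 = 1001011101
Count the 1s: 1 + 1 + 1 + 1 + 1 + 1 = 6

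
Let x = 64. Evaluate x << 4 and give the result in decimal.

1024

64 = 00001000000
shift left by 4 → 10000000000 = 1024
(equivalently, 64 × 2^4 = 64 × 16)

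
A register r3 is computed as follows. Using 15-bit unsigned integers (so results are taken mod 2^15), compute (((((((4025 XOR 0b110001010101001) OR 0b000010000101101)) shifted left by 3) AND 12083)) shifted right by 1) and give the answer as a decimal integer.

5264

4025 = 000111110111001
0b110001010101001 = 110001010101001
→ XOR → 110110100010000 = 27920
0b000010000101101 = 000010000101101
→ OR → 110110100111101 = 27965
→ shifted left by 3 (mod 2^15) → 110100111101000 = 27112
12083 = 010111100110011
→ AND → 010100100100000 = 10528
→ shifted right by 1 → 001010010010000 = 5264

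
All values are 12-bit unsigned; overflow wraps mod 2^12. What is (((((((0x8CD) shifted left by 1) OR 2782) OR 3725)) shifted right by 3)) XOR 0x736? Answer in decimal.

1741

0x8CD = 100011001101
→ shifted left by 1 (mod 2^12) → 000110011010 = 410
2782 = 101011011110
→ OR → 101111011110 = 3038
3725 = 111010001101
→ OR → 111111011111 = 4063
→ shifted right by 3 → 000111111011 = 507
0x736 = 011100110110
→ XOR → 011011001101 = 1741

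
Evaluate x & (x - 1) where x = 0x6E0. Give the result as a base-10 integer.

1728

x = 11011100000 = 1760
x - 1 = 11011011111
AND   = 11011000000 = 1728
(x & (x - 1) clears the lowest set bit of x.)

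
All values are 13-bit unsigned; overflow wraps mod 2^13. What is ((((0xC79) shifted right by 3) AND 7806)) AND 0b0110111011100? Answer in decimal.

12

0xC79 = 0110001111001
→ shifted right by 3 → 0000110001111 = 399
7806 = 1111001111110
→ AND → 0000000001110 = 14
0b0110111011100 = 0110111011100
→ AND → 0000000001100 = 12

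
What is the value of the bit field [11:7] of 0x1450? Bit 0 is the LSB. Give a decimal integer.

8

v = 1010001010000
Shift right by 7: 101000
Mask low 5 bits: 01000 = 8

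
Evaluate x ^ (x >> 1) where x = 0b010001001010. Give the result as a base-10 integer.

1647

x = 10001001010 = 1098
x>>1 = 01000100101
XOR  = 11001101111 = 1647
(x ^ (x >> 1) gives the standard binary-reflected Gray code of x.)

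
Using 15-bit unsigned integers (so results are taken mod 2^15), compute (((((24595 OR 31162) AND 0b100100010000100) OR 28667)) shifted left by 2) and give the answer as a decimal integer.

24595 = 110000000010011
31162 = 111100110111010
→ OR → 111100110111011 = 31163
0b100100010000100 = 100100010000100
→ AND → 100100010000000 = 18560
28667 = 110111111111011
→ OR → 110111111111011 = 28667
→ shifted left by 2 (mod 2^15) → 011111111101100 = 16364

16364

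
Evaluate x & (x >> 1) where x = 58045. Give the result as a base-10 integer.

24604

x = 1110001010111101 = 58045
x>>1 = 0111000101011110
AND  = 0110000000011100 = 24604
(x & (x >> 1) has a 1 wherever x has two consecutive 1 bits.)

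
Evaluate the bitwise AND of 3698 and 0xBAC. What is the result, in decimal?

3698 = 111001110010
0xBAC = 101110101100
AND → 101000100000 = 2592

2592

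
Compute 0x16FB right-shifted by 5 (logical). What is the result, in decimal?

0x16FB = 1011011111011
shift right by 5 → 0000010110111 = 183
(equivalently, floor(5883 / 32))

183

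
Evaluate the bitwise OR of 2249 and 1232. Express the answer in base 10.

3289

2249 = 100011001001
1232 = 010011010000
 OR → 110011011001 = 3289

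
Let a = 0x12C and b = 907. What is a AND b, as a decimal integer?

0x12C = 0100101100
907 = 1110001011
AND → 0100001000 = 264

264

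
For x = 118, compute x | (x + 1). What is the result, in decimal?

119

x = 1110110 = 118
x + 1 = 1110111
OR    = 1110111 = 119
(x | (x + 1) sets the lowest cleared bit.)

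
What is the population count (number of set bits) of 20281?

20281 = 100111100111001
Count the 1s: 1 + 1 + 1 + 1 + 1 + 1 + 1 + 1 + 1 = 9

9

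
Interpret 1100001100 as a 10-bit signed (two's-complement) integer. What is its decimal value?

-244

pattern = 1100001100 (MSB is 1 ⇒ negative)
Invert: 0011110011, add 1 → 0011110100 = 244, so the value is -244.
(Equivalently: 780 - 2^10 = 780 - 1024 = -244.)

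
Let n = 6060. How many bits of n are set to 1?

6060 = 1011110101100
Count the 1s: 1 + 1 + 1 + 1 + 1 + 1 + 1 + 1 = 8

8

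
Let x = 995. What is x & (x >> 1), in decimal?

481

x = 1111100011 = 995
x>>1 = 0111110001
AND  = 0111100001 = 481
(x & (x >> 1) has a 1 wherever x has two consecutive 1 bits.)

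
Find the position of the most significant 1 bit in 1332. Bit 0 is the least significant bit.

1332 = 10100110100
The topmost 1 is at position 10 (since 2^10 = 1024 ≤ 1332 < 2048).

10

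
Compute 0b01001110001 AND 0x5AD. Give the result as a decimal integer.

a = 01001110001
0x5AD = 10110101101
AND → 00000100001 = 33

33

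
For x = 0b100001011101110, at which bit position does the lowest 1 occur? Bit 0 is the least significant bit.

0b100001011101110 = 100001011101110
Trailing zeros: 1, so the lowest set bit is bit 1 (value 2).

1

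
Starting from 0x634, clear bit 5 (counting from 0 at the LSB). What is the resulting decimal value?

1556

x = 0011000110100
bit 5 is currently 1; clear it via x & ~(1 << 5) = x & ~32
→ 0011000010100 = 1556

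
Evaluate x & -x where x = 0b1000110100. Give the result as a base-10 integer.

x = 1000110100 = 564
-x (two's complement) = …0111001100
AND   = 0000000100 = 4
(x & -x isolates the lowest set bit of x.)

4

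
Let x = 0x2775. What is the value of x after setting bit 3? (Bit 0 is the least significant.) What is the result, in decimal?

x = 10011101110101
bit 3 is currently 0; set it via x | (1 << 3) = x | 8
→ 10011101111101 = 10109

10109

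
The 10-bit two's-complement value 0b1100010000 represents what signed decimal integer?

-240

pattern = 1100010000 (MSB is 1 ⇒ negative)
Invert: 0011101111, add 1 → 0011110000 = 240, so the value is -240.
(Equivalently: 784 - 2^10 = 784 - 1024 = -240.)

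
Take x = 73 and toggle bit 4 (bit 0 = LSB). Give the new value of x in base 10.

89

x = 01001001
bit 4 is currently 0; toggle it via x ^ (1 << 4) = x ^ 16
→ 01011001 = 89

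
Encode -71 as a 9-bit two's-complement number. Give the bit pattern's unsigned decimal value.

441

71 in 9 bits: 001000111
Invert: 110111000
Add 1:  110111001 = 441
(Check: 2^9 - 71 = 512 - 71 = 441.)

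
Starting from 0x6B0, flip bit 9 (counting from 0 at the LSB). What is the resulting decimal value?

x = 11010110000
bit 9 is currently 1; toggle it via x ^ (1 << 9) = x ^ 512
→ 10010110000 = 1200

1200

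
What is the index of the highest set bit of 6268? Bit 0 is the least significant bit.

6268 = 1100001111100
The topmost 1 is at position 12 (since 2^12 = 4096 ≤ 6268 < 8192).

12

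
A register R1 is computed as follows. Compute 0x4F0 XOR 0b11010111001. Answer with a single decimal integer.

585

0x4F0 = 10011110000
b = 11010111001
XOR → 01001001001 = 585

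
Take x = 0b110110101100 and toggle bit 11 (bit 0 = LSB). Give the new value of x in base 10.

1452

x = 110110101100
bit 11 is currently 1; toggle it via x ^ (1 << 11) = x ^ 2048
→ 010110101100 = 1452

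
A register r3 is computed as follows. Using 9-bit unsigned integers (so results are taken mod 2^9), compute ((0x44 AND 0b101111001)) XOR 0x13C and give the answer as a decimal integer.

380

0x44 = 001000100
0b101111001 = 101111001
→ AND → 001000000 = 64
0x13C = 100111100
→ XOR → 101111100 = 380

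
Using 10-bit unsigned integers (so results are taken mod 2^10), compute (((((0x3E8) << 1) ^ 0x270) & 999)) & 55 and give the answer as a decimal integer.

32

0x3E8 = 1111101000
→ << 1 (mod 2^10) → 1111010000 = 976
0x270 = 1001110000
→ ^ → 0110100000 = 416
999 = 1111100111
→ & → 0110100000 = 416
55 = 0000110111
→ & → 0000100000 = 32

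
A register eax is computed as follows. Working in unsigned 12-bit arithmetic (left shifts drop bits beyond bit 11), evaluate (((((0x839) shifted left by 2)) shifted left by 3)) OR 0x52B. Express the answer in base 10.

0x839 = 100000111001
→ shifted left by 2 (mod 2^12) → 000011100100 = 228
→ shifted left by 3 (mod 2^12) → 011100100000 = 1824
0x52B = 010100101011
→ OR → 011100101011 = 1835

1835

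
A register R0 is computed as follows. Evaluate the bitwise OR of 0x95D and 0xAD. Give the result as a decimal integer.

2557

0x95D = 100101011101
0xAD = 000010101101
 OR → 100111111101 = 2557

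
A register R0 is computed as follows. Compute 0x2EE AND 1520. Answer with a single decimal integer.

224

0x2EE = 01011101110
1520 = 10111110000
AND → 00011100000 = 224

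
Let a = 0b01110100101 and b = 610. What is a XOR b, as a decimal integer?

a = 1110100101
610 = 1001100010
XOR → 0111000111 = 455

455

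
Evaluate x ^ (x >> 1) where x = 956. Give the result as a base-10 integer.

610

x = 1110111100 = 956
x>>1 = 0111011110
XOR  = 1001100010 = 610
(x ^ (x >> 1) gives the standard binary-reflected Gray code of x.)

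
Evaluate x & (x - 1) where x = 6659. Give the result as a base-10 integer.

x = 1101000000011 = 6659
x - 1 = 1101000000010
AND   = 1101000000010 = 6658
(x & (x - 1) clears the lowest set bit of x.)

6658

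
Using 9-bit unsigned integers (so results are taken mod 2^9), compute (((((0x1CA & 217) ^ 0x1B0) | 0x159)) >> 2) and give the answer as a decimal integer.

94

0x1CA = 111001010
217 = 011011001
→ & → 011001000 = 200
0x1B0 = 110110000
→ ^ → 101111000 = 376
0x159 = 101011001
→ | → 101111001 = 377
→ >> 2 → 001011110 = 94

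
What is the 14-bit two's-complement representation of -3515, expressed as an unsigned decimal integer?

3515 in 14 bits: 00110110111011
Invert: 11001001000100
Add 1:  11001001000101 = 12869
(Check: 2^14 - 3515 = 16384 - 3515 = 12869.)

12869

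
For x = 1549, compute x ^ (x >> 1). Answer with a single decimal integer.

1291

x = 11000001101 = 1549
x>>1 = 01100000110
XOR  = 10100001011 = 1291
(x ^ (x >> 1) gives the standard binary-reflected Gray code of x.)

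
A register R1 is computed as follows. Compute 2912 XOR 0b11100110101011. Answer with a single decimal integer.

13003

2912 = 00101101100000
b = 11100110101011
XOR → 11001011001011 = 13003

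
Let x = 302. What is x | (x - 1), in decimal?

303

x = 100101110 = 302
x - 1 = 100101101
OR    = 100101111 = 303
(x | (x - 1) sets all bits below the lowest set bit.)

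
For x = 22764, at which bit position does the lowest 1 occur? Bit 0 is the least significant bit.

2

22764 = 101100011101100
Trailing zeros: 2, so the lowest set bit is bit 2 (value 4).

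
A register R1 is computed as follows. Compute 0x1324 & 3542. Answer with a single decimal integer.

260

0x1324 = 1001100100100
3542 = 0110111010110
AND → 0000100000100 = 260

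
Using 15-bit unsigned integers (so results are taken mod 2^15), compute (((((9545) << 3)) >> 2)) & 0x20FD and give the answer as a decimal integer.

9545 = 010010101001001
→ << 3 (mod 2^15) → 010101001001000 = 10824
→ >> 2 → 000101010010010 = 2706
0x20FD = 010000011111101
→ & → 000000010010000 = 144

144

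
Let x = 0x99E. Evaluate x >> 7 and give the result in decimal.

19

0x99E = 100110011110
shift right by 7 → 000000010011 = 19
(equivalently, floor(2462 / 128))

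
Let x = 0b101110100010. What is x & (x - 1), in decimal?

x = 101110100010 = 2978
x - 1 = 101110100001
AND   = 101110100000 = 2976
(x & (x - 1) clears the lowest set bit of x.)

2976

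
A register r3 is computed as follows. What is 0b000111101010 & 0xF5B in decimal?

a = 000111101010
0xF5B = 111101011011
AND → 000101001010 = 330

330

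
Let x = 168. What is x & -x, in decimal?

8

x = 10101000 = 168
-x (two's complement) = …01011000
AND   = 00001000 = 8
(x & -x isolates the lowest set bit of x.)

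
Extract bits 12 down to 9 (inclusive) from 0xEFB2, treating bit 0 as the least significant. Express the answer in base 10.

7

v = 1110111110110010
Shift right by 9: 1110111
Mask low 4 bits: 0111 = 7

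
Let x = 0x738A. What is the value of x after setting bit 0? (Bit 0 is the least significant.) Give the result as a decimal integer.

x = 111001110001010
bit 0 is currently 0; set it via x | (1 << 0) = x | 1
→ 111001110001011 = 29579

29579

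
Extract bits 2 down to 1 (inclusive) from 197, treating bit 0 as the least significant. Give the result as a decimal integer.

2

v = 000011000101
Shift right by 1: 00001100010
Mask low 2 bits: 10 = 2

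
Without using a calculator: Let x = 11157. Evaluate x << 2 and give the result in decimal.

11157 = 0010101110010101
shift left by 2 → 1010111001010100 = 44628
(equivalently, 11157 × 2^2 = 11157 × 4)

44628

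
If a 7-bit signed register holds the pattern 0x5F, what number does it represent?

pattern = 1011111 (MSB is 1 ⇒ negative)
Invert: 0100000, add 1 → 0100001 = 33, so the value is -33.
(Equivalently: 95 - 2^7 = 95 - 128 = -33.)

-33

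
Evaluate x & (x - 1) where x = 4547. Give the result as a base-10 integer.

4546

x = 1000111000011 = 4547
x - 1 = 1000111000010
AND   = 1000111000010 = 4546
(x & (x - 1) clears the lowest set bit of x.)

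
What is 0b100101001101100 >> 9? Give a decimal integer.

37

x = 100101001101100
shift right by 9 → 000000000100101 = 37
(equivalently, floor(19052 / 512))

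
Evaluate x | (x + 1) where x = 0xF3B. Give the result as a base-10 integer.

x = 111100111011 = 3899
x + 1 = 111100111100
OR    = 111100111111 = 3903
(x | (x + 1) sets the lowest cleared bit.)

3903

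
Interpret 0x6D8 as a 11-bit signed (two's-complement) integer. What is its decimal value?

-296

pattern = 11011011000 (MSB is 1 ⇒ negative)
Invert: 00100100111, add 1 → 00100101000 = 296, so the value is -296.
(Equivalently: 1752 - 2^11 = 1752 - 2048 = -296.)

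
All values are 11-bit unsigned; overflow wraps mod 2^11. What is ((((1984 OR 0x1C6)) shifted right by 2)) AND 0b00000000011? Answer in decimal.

1

1984 = 11111000000
0x1C6 = 00111000110
→ OR → 11111000110 = 1990
→ shifted right by 2 → 00111110001 = 497
0b00000000011 = 00000000011
→ AND → 00000000001 = 1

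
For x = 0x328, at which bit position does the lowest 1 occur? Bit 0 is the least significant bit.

3

0x328 = 1100101000
Trailing zeros: 3, so the lowest set bit is bit 3 (value 8).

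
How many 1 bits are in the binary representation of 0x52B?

6

0x52B = 10100101011
Count the 1s: 1 + 1 + 1 + 1 + 1 + 1 = 6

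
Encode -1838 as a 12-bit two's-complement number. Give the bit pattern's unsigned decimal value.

1838 in 12 bits: 011100101110
Invert: 100011010001
Add 1:  100011010010 = 2258
(Check: 2^12 - 1838 = 4096 - 1838 = 2258.)

2258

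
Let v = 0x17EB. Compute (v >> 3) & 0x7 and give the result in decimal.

v = 1011111101011
Shift right by 3: 1011111101
Mask low 3 bits: 101 = 5

5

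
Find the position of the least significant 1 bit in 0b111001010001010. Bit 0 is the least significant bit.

0b111001010001010 = 111001010001010
Trailing zeros: 1, so the lowest set bit is bit 1 (value 2).

1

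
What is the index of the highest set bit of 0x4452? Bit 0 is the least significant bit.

0x4452 = 100010001010010
The topmost 1 is at position 14 (since 2^14 = 16384 ≤ 17490 < 32768).

14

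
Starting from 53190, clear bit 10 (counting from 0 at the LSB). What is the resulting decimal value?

52166

x = 1100111111000110
bit 10 is currently 1; clear it via x & ~(1 << 10) = x & ~1024
→ 1100101111000110 = 52166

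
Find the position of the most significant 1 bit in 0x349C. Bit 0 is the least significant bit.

0x349C = 11010010011100
The topmost 1 is at position 13 (since 2^13 = 8192 ≤ 13468 < 16384).

13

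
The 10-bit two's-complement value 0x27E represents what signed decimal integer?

-386

pattern = 1001111110 (MSB is 1 ⇒ negative)
Invert: 0110000001, add 1 → 0110000010 = 386, so the value is -386.
(Equivalently: 638 - 2^10 = 638 - 1024 = -386.)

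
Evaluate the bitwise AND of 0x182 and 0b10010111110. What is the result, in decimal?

130

0x182 = 00110000010
b = 10010111110
AND → 00010000010 = 130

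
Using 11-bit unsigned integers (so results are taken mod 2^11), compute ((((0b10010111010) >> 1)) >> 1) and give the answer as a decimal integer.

302

0b10010111010 = 10010111010
→ >> 1 → 01001011101 = 605
→ >> 1 → 00100101110 = 302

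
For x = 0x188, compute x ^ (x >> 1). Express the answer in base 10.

332

x = 110001000 = 392
x>>1 = 011000100
XOR  = 101001100 = 332
(x ^ (x >> 1) gives the standard binary-reflected Gray code of x.)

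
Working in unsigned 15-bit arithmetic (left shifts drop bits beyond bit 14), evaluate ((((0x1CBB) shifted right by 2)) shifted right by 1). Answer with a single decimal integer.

0x1CBB = 001110010111011
→ shifted right by 2 → 000011100101110 = 1838
→ shifted right by 1 → 000001110010111 = 919

919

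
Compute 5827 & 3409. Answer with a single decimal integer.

5827 = 1011011000011
3409 = 0110101010001
AND → 0010001000001 = 1089

1089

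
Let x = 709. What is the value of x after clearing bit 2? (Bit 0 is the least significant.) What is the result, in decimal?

705

x = 1011000101
bit 2 is currently 1; clear it via x & ~(1 << 2) = x & ~4
→ 1011000001 = 705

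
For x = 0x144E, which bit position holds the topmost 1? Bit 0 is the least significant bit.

12

0x144E = 1010001001110
The topmost 1 is at position 12 (since 2^12 = 4096 ≤ 5198 < 8192).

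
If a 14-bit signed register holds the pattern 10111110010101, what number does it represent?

pattern = 10111110010101 (MSB is 1 ⇒ negative)
Invert: 01000001101010, add 1 → 01000001101011 = 4203, so the value is -4203.
(Equivalently: 12181 - 2^14 = 12181 - 16384 = -4203.)

-4203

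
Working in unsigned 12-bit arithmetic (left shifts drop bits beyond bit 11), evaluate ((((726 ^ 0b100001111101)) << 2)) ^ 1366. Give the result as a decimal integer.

726 = 001011010110
0b100001111101 = 100001111101
→ ^ → 101010101011 = 2731
→ << 2 (mod 2^12) → 101010101100 = 2732
1366 = 010101010110
→ ^ → 111111111010 = 4090

4090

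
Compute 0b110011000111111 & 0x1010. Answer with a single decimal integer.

16

a = 110011000111111
0x1010 = 001000000010000
AND → 000000000010000 = 16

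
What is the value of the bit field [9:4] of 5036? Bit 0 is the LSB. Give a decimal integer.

58

v = 01001110101100
Shift right by 4: 0100111010
Mask low 6 bits: 111010 = 58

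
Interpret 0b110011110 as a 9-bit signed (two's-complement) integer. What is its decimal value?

-98

pattern = 110011110 (MSB is 1 ⇒ negative)
Invert: 001100001, add 1 → 001100010 = 98, so the value is -98.
(Equivalently: 414 - 2^9 = 414 - 512 = -98.)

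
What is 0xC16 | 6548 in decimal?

0xC16 = 0110000010110
6548 = 1100110010100
 OR → 1110110010110 = 7574

7574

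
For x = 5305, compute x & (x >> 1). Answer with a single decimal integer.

x = 1010010111001 = 5305
x>>1 = 0101001011100
AND  = 0000000011000 = 24
(x & (x >> 1) has a 1 wherever x has two consecutive 1 bits.)

24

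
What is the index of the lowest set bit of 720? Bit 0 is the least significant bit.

720 = 1011010000
Trailing zeros: 4, so the lowest set bit is bit 4 (value 16).

4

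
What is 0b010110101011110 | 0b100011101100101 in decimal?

a = 010110101011110
b = 100011101100101
 OR → 110111101111111 = 28543

28543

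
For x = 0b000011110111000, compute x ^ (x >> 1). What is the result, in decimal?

1124

x = 11110111000 = 1976
x>>1 = 01111011100
XOR  = 10001100100 = 1124
(x ^ (x >> 1) gives the standard binary-reflected Gray code of x.)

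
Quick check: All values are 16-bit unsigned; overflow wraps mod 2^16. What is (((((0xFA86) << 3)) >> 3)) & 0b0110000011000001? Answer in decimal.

128

0xFA86 = 1111101010000110
→ << 3 (mod 2^16) → 1101010000110000 = 54320
→ >> 3 → 0001101010000110 = 6790
0b0110000011000001 = 0110000011000001
→ & → 0000000010000000 = 128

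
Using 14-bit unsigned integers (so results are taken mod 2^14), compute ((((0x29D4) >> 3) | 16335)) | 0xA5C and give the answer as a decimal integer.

16383

0x29D4 = 10100111010100
→ >> 3 → 00010100111010 = 1338
16335 = 11111111001111
→ | → 11111111111111 = 16383
0xA5C = 00101001011100
→ | → 11111111111111 = 16383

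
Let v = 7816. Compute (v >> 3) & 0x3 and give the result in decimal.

v = 01111010001000
Shift right by 3: 01111010001
Mask low 2 bits: 01 = 1

1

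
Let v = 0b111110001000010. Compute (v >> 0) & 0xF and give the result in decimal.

v = 111110001000010
Shift right by 0: 111110001000010
Mask low 4 bits: 0010 = 2

2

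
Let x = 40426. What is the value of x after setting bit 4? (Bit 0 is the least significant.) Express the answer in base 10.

x = 1001110111101010
bit 4 is currently 0; set it via x | (1 << 4) = x | 16
→ 1001110111111010 = 40442

40442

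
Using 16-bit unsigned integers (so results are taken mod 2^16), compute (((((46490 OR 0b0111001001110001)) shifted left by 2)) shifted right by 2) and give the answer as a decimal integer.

14331

46490 = 1011010110011010
0b0111001001110001 = 0111001001110001
→ OR → 1111011111111011 = 63483
→ shifted left by 2 (mod 2^16) → 1101111111101100 = 57324
→ shifted right by 2 → 0011011111111011 = 14331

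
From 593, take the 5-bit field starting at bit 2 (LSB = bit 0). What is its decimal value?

20

v = 0001001010001
Shift right by 2: 00010010100
Mask low 5 bits: 10100 = 20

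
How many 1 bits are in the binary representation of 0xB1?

4

0xB1 = 10110001
Count the 1s: 1 + 1 + 1 + 1 = 4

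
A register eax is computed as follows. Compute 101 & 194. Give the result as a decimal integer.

101 = 01100101
194 = 11000010
AND → 01000000 = 64

64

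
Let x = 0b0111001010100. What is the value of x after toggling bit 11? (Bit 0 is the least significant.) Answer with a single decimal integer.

x = 0111001010100
bit 11 is currently 1; toggle it via x ^ (1 << 11) = x ^ 2048
→ 0011001010100 = 1620

1620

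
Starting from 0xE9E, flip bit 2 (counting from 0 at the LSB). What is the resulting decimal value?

3738

x = 111010011110
bit 2 is currently 1; toggle it via x ^ (1 << 2) = x ^ 4
→ 111010011010 = 3738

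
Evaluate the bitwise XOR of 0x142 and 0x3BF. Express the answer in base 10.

0x142 = 0101000010
0x3BF = 1110111111
XOR → 1011111101 = 765

765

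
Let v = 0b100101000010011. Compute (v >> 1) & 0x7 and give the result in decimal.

1

v = 100101000010011
Shift right by 1: 10010100001001
Mask low 3 bits: 001 = 1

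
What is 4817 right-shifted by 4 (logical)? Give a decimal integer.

4817 = 1001011010001
shift right by 4 → 0000100101101 = 301
(equivalently, floor(4817 / 16))

301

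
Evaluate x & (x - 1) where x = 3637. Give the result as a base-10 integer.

3636

x = 111000110101 = 3637
x - 1 = 111000110100
AND   = 111000110100 = 3636
(x & (x - 1) clears the lowest set bit of x.)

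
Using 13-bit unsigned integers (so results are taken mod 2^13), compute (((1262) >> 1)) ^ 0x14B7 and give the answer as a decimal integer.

1262 = 0010011101110
→ >> 1 → 0001001110111 = 631
0x14B7 = 1010010110111
→ ^ → 1011011000000 = 5824

5824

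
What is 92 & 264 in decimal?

92 = 001011100
264 = 100001000
AND → 000001000 = 8

8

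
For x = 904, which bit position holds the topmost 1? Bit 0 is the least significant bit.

9

904 = 1110001000
The topmost 1 is at position 9 (since 2^9 = 512 ≤ 904 < 1024).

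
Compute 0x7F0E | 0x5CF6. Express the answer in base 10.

0x7F0E = 111111100001110
0x5CF6 = 101110011110110
 OR → 111111111111110 = 32766

32766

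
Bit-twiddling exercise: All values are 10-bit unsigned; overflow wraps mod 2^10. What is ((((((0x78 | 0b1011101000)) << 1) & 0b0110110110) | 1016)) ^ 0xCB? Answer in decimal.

819

0x78 = 0001111000
0b1011101000 = 1011101000
→ | → 1011111000 = 760
→ << 1 (mod 2^10) → 0111110000 = 496
0b0110110110 = 0110110110
→ & → 0110110000 = 432
1016 = 1111111000
→ | → 1111111000 = 1016
0xCB = 0011001011
→ ^ → 1100110011 = 819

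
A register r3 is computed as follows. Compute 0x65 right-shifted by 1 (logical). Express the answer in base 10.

50

0x65 = 1100101
shift right by 1 → 0110010 = 50
(equivalently, floor(101 / 2))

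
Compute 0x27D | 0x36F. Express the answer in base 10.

895

0x27D = 1001111101
0x36F = 1101101111
 OR → 1101111111 = 895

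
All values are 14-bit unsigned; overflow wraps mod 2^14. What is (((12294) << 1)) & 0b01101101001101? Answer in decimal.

12

12294 = 11000000000110
→ << 1 (mod 2^14) → 10000000001100 = 8204
0b01101101001101 = 01101101001101
→ & → 00000000001100 = 12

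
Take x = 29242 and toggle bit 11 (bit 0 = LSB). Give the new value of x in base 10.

x = 111001000111010
bit 11 is currently 0; toggle it via x ^ (1 << 11) = x ^ 2048
→ 111101000111010 = 31290

31290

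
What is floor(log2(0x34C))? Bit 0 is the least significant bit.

0x34C = 1101001100
The topmost 1 is at position 9 (since 2^9 = 512 ≤ 844 < 1024).

9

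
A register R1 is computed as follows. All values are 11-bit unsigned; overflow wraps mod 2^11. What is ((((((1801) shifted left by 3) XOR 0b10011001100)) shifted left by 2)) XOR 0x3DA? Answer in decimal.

458

1801 = 11100001001
→ shifted left by 3 (mod 2^11) → 00001001000 = 72
0b10011001100 = 10011001100
→ XOR → 10010000100 = 1156
→ shifted left by 2 (mod 2^11) → 01000010000 = 528
0x3DA = 01111011010
→ XOR → 00111001010 = 458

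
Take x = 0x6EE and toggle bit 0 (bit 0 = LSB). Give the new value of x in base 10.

x = 11011101110
bit 0 is currently 0; toggle it via x ^ (1 << 0) = x ^ 1
→ 11011101111 = 1775

1775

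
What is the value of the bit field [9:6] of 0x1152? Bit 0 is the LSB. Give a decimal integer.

v = 1000101010010
Shift right by 6: 1000101
Mask low 4 bits: 0101 = 5

5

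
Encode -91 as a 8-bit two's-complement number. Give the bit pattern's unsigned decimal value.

91 in 8 bits: 01011011
Invert: 10100100
Add 1:  10100101 = 165
(Check: 2^8 - 91 = 256 - 91 = 165.)

165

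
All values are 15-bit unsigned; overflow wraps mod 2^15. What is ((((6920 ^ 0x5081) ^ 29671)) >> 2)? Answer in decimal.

6920 = 001101100001000
0x5081 = 101000010000001
→ ^ → 100101110001001 = 19337
29671 = 111001111100111
→ ^ → 011100001101110 = 14446
→ >> 2 → 000111000011011 = 3611

3611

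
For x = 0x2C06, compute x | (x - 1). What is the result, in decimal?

x = 10110000000110 = 11270
x - 1 = 10110000000101
OR    = 10110000000111 = 11271
(x | (x - 1) sets all bits below the lowest set bit.)

11271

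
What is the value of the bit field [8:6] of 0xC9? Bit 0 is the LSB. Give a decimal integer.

v = 00011001001
Shift right by 6: 00011
Mask low 3 bits: 011 = 3

3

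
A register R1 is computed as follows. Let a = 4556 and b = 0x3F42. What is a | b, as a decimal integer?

4556 = 01000111001100
0x3F42 = 11111101000010
 OR → 11111111001110 = 16334

16334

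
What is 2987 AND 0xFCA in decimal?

2954

2987 = 101110101011
0xFCA = 111111001010
AND → 101110001010 = 2954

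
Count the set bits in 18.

18 = 10010
Count the 1s: 1 + 1 = 2

2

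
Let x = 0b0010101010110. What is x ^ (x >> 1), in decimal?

2045

x = 10101010110 = 1366
x>>1 = 01010101011
XOR  = 11111111101 = 2045
(x ^ (x >> 1) gives the standard binary-reflected Gray code of x.)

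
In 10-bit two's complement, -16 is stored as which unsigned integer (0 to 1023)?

16 in 10 bits: 0000010000
Invert: 1111101111
Add 1:  1111110000 = 1008
(Check: 2^10 - 16 = 1024 - 16 = 1008.)

1008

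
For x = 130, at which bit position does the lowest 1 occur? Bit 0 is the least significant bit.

130 = 10000010
Trailing zeros: 1, so the lowest set bit is bit 1 (value 2).

1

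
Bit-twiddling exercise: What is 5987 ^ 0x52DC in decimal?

17855

5987 = 001011101100011
0x52DC = 101001011011100
XOR → 100010110111111 = 17855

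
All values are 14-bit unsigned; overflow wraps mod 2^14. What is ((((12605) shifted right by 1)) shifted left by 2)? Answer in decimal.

8824

12605 = 11000100111101
→ shifted right by 1 → 01100010011110 = 6302
→ shifted left by 2 (mod 2^14) → 10001001111000 = 8824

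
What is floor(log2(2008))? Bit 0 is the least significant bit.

10

2008 = 11111011000
The topmost 1 is at position 10 (since 2^10 = 1024 ≤ 2008 < 2048).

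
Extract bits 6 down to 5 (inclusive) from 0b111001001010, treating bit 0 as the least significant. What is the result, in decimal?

v = 111001001010
Shift right by 5: 1110010
Mask low 2 bits: 10 = 2

2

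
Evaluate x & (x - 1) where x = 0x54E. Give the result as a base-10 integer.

1356

x = 10101001110 = 1358
x - 1 = 10101001101
AND   = 10101001100 = 1356
(x & (x - 1) clears the lowest set bit of x.)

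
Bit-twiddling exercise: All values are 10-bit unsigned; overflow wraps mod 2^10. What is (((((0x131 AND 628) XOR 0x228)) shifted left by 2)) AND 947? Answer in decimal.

0x131 = 0100110001
628 = 1001110100
→ AND → 0000110000 = 48
0x228 = 1000101000
→ XOR → 1000011000 = 536
→ shifted left by 2 (mod 2^10) → 0001100000 = 96
947 = 1110110011
→ AND → 0000100000 = 32

32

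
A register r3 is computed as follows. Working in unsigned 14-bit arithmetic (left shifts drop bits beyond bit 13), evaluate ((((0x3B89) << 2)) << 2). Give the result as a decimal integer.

0x3B89 = 11101110001001
→ << 2 (mod 2^14) → 10111000100100 = 11812
→ << 2 (mod 2^14) → 11100010010000 = 14480

14480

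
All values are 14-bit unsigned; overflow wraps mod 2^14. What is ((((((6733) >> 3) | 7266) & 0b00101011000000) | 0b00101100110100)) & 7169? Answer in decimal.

2048

6733 = 01101001001101
→ >> 3 → 00001101001001 = 841
7266 = 01110001100010
→ | → 01111101101011 = 8043
0b00101011000000 = 00101011000000
→ & → 00101001000000 = 2624
0b00101100110100 = 00101100110100
→ | → 00101101110100 = 2932
7169 = 01110000000001
→ & → 00100000000000 = 2048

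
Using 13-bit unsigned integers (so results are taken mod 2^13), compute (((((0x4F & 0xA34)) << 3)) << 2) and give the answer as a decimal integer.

128

0x4F = 0000001001111
0xA34 = 0101000110100
→ & → 0000000000100 = 4
→ << 3 (mod 2^13) → 0000000100000 = 32
→ << 2 (mod 2^13) → 0000010000000 = 128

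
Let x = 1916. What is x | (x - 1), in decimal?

1919

x = 11101111100 = 1916
x - 1 = 11101111011
OR    = 11101111111 = 1919
(x | (x - 1) sets all bits below the lowest set bit.)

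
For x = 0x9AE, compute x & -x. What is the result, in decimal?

x = 100110101110 = 2478
-x (two's complement) = …011001010010
AND   = 000000000010 = 2
(x & -x isolates the lowest set bit of x.)

2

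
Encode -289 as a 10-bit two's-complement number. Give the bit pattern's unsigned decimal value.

289 in 10 bits: 0100100001
Invert: 1011011110
Add 1:  1011011111 = 735
(Check: 2^10 - 289 = 1024 - 289 = 735.)

735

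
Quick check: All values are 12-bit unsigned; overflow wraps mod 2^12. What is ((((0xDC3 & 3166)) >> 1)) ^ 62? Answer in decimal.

1567

0xDC3 = 110111000011
3166 = 110001011110
→ & → 110001000010 = 3138
→ >> 1 → 011000100001 = 1569
62 = 000000111110
→ ^ → 011000011111 = 1567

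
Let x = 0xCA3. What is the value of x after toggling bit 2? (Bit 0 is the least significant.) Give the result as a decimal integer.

x = 0110010100011
bit 2 is currently 0; toggle it via x ^ (1 << 2) = x ^ 4
→ 0110010100111 = 3239

3239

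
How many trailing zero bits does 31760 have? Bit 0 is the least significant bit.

31760 = 111110000010000
Trailing zeros: 4, so the lowest set bit is bit 4 (value 16).

4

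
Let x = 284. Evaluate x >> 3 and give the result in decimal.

284 = 100011100
shift right by 3 → 000100011 = 35
(equivalently, floor(284 / 8))

35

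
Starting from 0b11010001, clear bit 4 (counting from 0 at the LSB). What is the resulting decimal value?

193

x = 11010001
bit 4 is currently 1; clear it via x & ~(1 << 4) = x & ~16
→ 11000001 = 193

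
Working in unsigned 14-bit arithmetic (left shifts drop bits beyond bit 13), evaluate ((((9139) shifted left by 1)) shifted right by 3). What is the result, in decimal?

9139 = 10001110110011
→ shifted left by 1 (mod 2^14) → 00011101100110 = 1894
→ shifted right by 3 → 00000011101100 = 236

236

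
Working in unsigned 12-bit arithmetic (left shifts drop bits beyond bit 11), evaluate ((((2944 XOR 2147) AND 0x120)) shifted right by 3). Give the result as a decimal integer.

36

2944 = 101110000000
2147 = 100001100011
→ XOR → 001111100011 = 995
0x120 = 000100100000
→ AND → 000100100000 = 288
→ shifted right by 3 → 000000100100 = 36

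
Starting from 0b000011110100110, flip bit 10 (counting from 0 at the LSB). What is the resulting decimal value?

x = 000011110100110
bit 10 is currently 1; toggle it via x ^ (1 << 10) = x ^ 1024
→ 000001110100110 = 934

934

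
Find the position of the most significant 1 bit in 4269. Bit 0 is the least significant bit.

4269 = 1000010101101
The topmost 1 is at position 12 (since 2^12 = 4096 ≤ 4269 < 8192).

12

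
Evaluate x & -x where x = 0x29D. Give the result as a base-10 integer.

1

x = 1010011101 = 669
-x (two's complement) = …0101100011
AND   = 0000000001 = 1
(x & -x isolates the lowest set bit of x.)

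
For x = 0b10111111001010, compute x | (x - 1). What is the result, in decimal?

x = 10111111001010 = 12234
x - 1 = 10111111001001
OR    = 10111111001011 = 12235
(x | (x - 1) sets all bits below the lowest set bit.)

12235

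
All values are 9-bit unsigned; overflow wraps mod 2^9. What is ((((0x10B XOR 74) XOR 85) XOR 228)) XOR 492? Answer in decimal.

28

0x10B = 100001011
74 = 001001010
→ XOR → 101000001 = 321
85 = 001010101
→ XOR → 100010100 = 276
228 = 011100100
→ XOR → 111110000 = 496
492 = 111101100
→ XOR → 000011100 = 28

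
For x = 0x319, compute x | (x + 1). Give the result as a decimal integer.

x = 1100011001 = 793
x + 1 = 1100011010
OR    = 1100011011 = 795
(x | (x + 1) sets the lowest cleared bit.)

795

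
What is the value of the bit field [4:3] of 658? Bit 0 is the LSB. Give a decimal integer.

2

v = 1010010010
Shift right by 3: 1010010
Mask low 2 bits: 10 = 2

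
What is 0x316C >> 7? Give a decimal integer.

0x316C = 11000101101100
shift right by 7 → 00000001100010 = 98
(equivalently, floor(12652 / 128))

98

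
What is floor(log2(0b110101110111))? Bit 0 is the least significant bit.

11

0b110101110111 = 110101110111
The topmost 1 is at position 11 (since 2^11 = 2048 ≤ 3447 < 4096).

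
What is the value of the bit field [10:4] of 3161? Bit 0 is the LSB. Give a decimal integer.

v = 00110001011001
Shift right by 4: 0011000101
Mask low 7 bits: 1000101 = 69

69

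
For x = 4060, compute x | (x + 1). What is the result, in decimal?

x = 111111011100 = 4060
x + 1 = 111111011101
OR    = 111111011101 = 4061
(x | (x + 1) sets the lowest cleared bit.)

4061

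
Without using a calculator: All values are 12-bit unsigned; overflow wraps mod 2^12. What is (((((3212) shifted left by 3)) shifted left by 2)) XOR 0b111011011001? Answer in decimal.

3212 = 110010001100
→ shifted left by 3 (mod 2^12) → 010001100000 = 1120
→ shifted left by 2 (mod 2^12) → 000110000000 = 384
0b111011011001 = 111011011001
→ XOR → 111101011001 = 3929

3929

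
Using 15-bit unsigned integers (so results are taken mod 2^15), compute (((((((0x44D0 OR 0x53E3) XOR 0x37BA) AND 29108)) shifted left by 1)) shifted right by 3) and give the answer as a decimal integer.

2048

0x44D0 = 100010011010000
0x53E3 = 101001111100011
→ OR → 101011111110011 = 22515
0x37BA = 011011110111010
→ XOR → 110000001001001 = 24649
29108 = 111000110110100
→ AND → 110000000000000 = 24576
→ shifted left by 1 (mod 2^15) → 100000000000000 = 16384
→ shifted right by 3 → 000100000000000 = 2048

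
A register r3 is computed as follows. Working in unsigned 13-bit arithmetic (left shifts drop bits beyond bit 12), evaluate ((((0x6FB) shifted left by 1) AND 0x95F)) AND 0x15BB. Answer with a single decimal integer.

274

0x6FB = 0011011111011
→ shifted left by 1 (mod 2^13) → 0110111110110 = 3574
0x95F = 0100101011111
→ AND → 0100101010110 = 2390
0x15BB = 1010110111011
→ AND → 0000100010010 = 274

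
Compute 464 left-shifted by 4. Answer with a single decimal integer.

7424

464 = 0000111010000
shift left by 4 → 1110100000000 = 7424
(equivalently, 464 × 2^4 = 464 × 16)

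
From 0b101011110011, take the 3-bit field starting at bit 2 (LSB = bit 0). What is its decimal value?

v = 101011110011
Shift right by 2: 1010111100
Mask low 3 bits: 100 = 4

4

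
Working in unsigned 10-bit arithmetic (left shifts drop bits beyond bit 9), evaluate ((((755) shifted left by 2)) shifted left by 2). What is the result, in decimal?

755 = 1011110011
→ shifted left by 2 (mod 2^10) → 1111001100 = 972
→ shifted left by 2 (mod 2^10) → 1100110000 = 816

816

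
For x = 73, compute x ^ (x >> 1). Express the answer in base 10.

109

x = 1001001 = 73
x>>1 = 0100100
XOR  = 1101101 = 109
(x ^ (x >> 1) gives the standard binary-reflected Gray code of x.)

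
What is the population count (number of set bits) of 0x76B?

0x76B = 11101101011
Count the 1s: 1 + 1 + 1 + 1 + 1 + 1 + 1 + 1 = 8

8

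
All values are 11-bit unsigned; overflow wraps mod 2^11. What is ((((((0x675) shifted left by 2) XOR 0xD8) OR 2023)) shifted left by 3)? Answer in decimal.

0x675 = 11001110101
→ shifted left by 2 (mod 2^11) → 00111010100 = 468
0xD8 = 00011011000
→ XOR → 00100001100 = 268
2023 = 11111100111
→ OR → 11111101111 = 2031
→ shifted left by 3 (mod 2^11) → 11101111000 = 1912

1912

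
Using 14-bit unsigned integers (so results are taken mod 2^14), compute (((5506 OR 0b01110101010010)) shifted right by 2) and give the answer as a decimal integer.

1908

5506 = 01010110000010
0b01110101010010 = 01110101010010
→ OR → 01110111010010 = 7634
→ shifted right by 2 → 00011101110100 = 1908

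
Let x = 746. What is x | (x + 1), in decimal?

747

x = 1011101010 = 746
x + 1 = 1011101011
OR    = 1011101011 = 747
(x | (x + 1) sets the lowest cleared bit.)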